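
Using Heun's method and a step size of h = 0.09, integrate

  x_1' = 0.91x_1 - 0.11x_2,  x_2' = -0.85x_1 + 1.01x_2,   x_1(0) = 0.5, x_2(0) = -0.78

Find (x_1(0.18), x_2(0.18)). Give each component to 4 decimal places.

Heun on (x_1,x_2): k1 = f(t_n, state_n); k2 = f(t_n + h, state_n + h·k1); state_{n+1} = state_n + (h/2)·(k1 + k2).
0.000000: (0.500000, -0.780000)
  k1 = (0.540800, -1.212800)
  predictor → (0.548672, -0.889152)
  k2 = (0.597098, -1.364415)
  → (0.551205, -0.895975)
0.090000: (0.551205, -0.895975)
  k1 = (0.600154, -1.373459)
  predictor → (0.605219, -1.019586)
  k2 = (0.662904, -1.544218)
  → (0.608043, -1.027270)
(x_1(0.18), x_2(0.18)) ≈ (0.6080, -1.0273)

0.6080, -1.0273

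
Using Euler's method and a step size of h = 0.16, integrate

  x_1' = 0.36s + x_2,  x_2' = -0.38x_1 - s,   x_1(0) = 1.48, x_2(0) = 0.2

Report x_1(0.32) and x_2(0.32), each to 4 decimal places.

1.5388, -0.0075

Euler on (x_1,x_2): x_1_{n+1} = x_1_n + h·x_1', x_2_{n+1} = x_2_n + h·x_2'.
0.000000: (1.480000, 0.200000); f=(0.200000, -0.562400) → (1.512000, 0.110016)
0.160000: (1.512000, 0.110016); f=(0.167616, -0.734560) → (1.538819, -0.007514)
(x_1(0.32), x_2(0.32)) ≈ (1.5388, -0.0075)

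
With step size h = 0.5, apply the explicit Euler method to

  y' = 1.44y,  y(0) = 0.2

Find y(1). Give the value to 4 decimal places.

Euler: y_{n+1} = y_n + h·f(x_n, y_n).
x=0.000000, y=0.200000: f=0.288000 → y ← 0.200000 + 0.5·0.288000 = 0.344000
x=0.500000, y=0.344000: f=0.495360 → y ← 0.344000 + 0.5·0.495360 = 0.591680
y(1) ≈ 0.5917

0.5917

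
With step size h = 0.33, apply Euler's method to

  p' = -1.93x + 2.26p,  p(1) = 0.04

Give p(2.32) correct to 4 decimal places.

-8.7122

Euler: p_{n+1} = p_n + h·f(x_n, p_n).
x=1.000000, p=0.040000: f=-1.839600 → p ← 0.040000 + 0.33·(-1.839600) = -0.567068
x=1.330000, p=-0.567068: f=-3.848474 → p ← -0.567068 + 0.33·(-3.848474) = -1.837064
x=1.660000, p=-1.837064: f=-7.355565 → p ← -1.837064 + 0.33·(-7.355565) = -4.264401
x=1.990000, p=-4.264401: f=-13.478246 → p ← -4.264401 + 0.33·(-13.478246) = -8.712222
p(2.32) ≈ -8.7122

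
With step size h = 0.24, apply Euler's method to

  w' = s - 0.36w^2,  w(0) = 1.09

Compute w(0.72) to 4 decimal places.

Euler: w_{n+1} = w_n + h·f(s_n, w_n).
s=0.000000, w=1.090000: f=-0.427716 → w ← 1.090000 + 0.24·(-0.427716) = 0.987348
s=0.240000, w=0.987348: f=-0.110948 → w ← 0.987348 + 0.24·(-0.110948) = 0.960721
s=0.480000, w=0.960721: f=0.147726 → w ← 0.960721 + 0.24·0.147726 = 0.996175
w(0.72) ≈ 0.9962

0.9962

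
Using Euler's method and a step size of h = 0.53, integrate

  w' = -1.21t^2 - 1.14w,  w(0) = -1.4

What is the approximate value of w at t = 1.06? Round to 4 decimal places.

-0.3995

Euler: w_{n+1} = w_n + h·f(t_n, w_n).
t=0.000000, w=-1.400000: f=1.596000 → w ← -1.400000 + 0.53·1.596000 = -0.554120
t=0.530000, w=-0.554120: f=0.291808 → w ← -0.554120 + 0.53·0.291808 = -0.399462
w(1.06) ≈ -0.3995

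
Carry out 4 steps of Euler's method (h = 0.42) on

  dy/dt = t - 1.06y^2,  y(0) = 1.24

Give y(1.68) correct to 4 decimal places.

Euler: y_{n+1} = y_n + h·f(t_n, y_n).
t=0.000000, y=1.240000: f=-1.629856 → y ← 1.240000 + 0.42·(-1.629856) = 0.555460
t=0.420000, y=0.555460: f=0.092951 → y ← 0.555460 + 0.42·0.092951 = 0.594500
t=0.840000, y=0.594500: f=0.465364 → y ← 0.594500 + 0.42·0.465364 = 0.789953
t=1.260000, y=0.789953: f=0.598533 → y ← 0.789953 + 0.42·0.598533 = 1.041337
y(1.68) ≈ 1.0413

1.0413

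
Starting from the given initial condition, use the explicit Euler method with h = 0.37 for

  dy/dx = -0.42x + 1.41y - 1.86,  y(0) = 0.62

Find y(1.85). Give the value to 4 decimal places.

Euler: y_{n+1} = y_n + h·f(x_n, y_n).
x=0.000000, y=0.620000: f=-0.985800 → y ← 0.620000 + 0.37·(-0.985800) = 0.255254
x=0.370000, y=0.255254: f=-1.655492 → y ← 0.255254 + 0.37·(-1.655492) = -0.357278
x=0.740000, y=-0.357278: f=-2.674562 → y ← -0.357278 + 0.37·(-2.674562) = -1.346866
x=1.110000, y=-1.346866: f=-4.225281 → y ← -1.346866 + 0.37·(-4.225281) = -2.910220
x=1.480000, y=-2.910220: f=-6.585010 → y ← -2.910220 + 0.37·(-6.585010) = -5.346674
y(1.85) ≈ -5.3467

-5.3467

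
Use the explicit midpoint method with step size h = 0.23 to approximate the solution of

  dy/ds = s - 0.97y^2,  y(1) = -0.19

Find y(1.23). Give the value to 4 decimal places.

0.0651

Midpoint: k1 = f(s_n, y_n); k2 = f(s_n + h/2, y_n + (h/2)·k1); y_{n+1} = y_n + h·k2.
s=1.000000, y=-0.190000:
  k1 = f(1.000000, -0.190000) = 0.964983
  k2 = f(1.115000, -0.079027) = 1.108942
  y ← -0.190000 + 0.23·1.108942 = 0.065057
y(1.23) ≈ 0.0651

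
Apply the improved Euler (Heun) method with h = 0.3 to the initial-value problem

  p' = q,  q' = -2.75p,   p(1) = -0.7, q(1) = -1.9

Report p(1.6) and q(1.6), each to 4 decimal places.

Heun on (p,q): k1 = f(s_n, state_n); k2 = f(s_n + h, state_n + h·k1); state_{n+1} = state_n + (h/2)·(k1 + k2).
1.000000: (-0.700000, -1.900000)
  k1 = (-1.900000, 1.925000)
  predictor → (-1.270000, -1.322500)
  k2 = (-1.322500, 3.492500)
  → (-1.183375, -1.087375)
1.300000: (-1.183375, -1.087375)
  k1 = (-1.087375, 3.254281)
  predictor → (-1.509587, -0.111091)
  k2 = (-0.111091, 4.151366)
  → (-1.363145, 0.023472)
(p(1.6), q(1.6)) ≈ (-1.3631, 0.0235)

-1.3631, 0.0235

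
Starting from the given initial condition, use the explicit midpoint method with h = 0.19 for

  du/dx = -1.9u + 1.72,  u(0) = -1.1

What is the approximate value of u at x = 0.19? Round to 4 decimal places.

-0.5068

Midpoint: k1 = f(x_n, u_n); k2 = f(x_n + h/2, u_n + (h/2)·k1); u_{n+1} = u_n + h·k2.
x=0.000000, u=-1.100000:
  k1 = f(0.000000, -1.100000) = 3.810000
  k2 = f(0.095000, -0.738050) = 3.122295
  u ← -1.100000 + 0.19·3.122295 = -0.506764
u(0.19) ≈ -0.5068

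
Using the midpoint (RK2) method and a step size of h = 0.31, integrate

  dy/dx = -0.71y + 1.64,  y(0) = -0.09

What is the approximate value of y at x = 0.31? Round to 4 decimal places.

0.3801

Midpoint: k1 = f(x_n, y_n); k2 = f(x_n + h/2, y_n + (h/2)·k1); y_{n+1} = y_n + h·k2.
x=0.000000, y=-0.090000:
  k1 = f(0.000000, -0.090000) = 1.703900
  k2 = f(0.155000, 0.174105) = 1.516386
  y ← -0.090000 + 0.31·1.516386 = 0.380080
y(0.31) ≈ 0.3801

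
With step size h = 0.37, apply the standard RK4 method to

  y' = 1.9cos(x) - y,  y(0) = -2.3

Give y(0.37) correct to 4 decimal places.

-1.0159

RK4: k1 = f(x_n, y_n); k2 = f(x_n + h/2, y_n + (h/2)·k1); k3 = f(x_n + h/2, y_n + (h/2)·k2); k4 = f(x_n + h, y_n + h·k3); y_{n+1} = y_n + (h/6)·(k1 + 2k2 + 2k3 + k4).
x=0.000000, y=-2.300000:
  k1 = f(0.000000, -2.300000) = 4.200000
  k2 = f(0.185000, -1.523000) = 3.390579
  k3 = f(0.185000, -1.672743) = 3.540322
  k4 = f(0.370000, -0.990081) = 2.761503
  y ← -2.300000 + (0.37/6)·(k1 + 2k2 + 2k3 + k4) = -1.015896
y(0.37) ≈ -1.0159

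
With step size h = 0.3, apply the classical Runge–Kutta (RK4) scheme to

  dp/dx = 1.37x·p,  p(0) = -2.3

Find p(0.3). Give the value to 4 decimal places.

-2.4463

RK4: k1 = f(x_n, p_n); k2 = f(x_n + h/2, p_n + (h/2)·k1); k3 = f(x_n + h/2, p_n + (h/2)·k2); k4 = f(x_n + h, p_n + h·k3); p_{n+1} = p_n + (h/6)·(k1 + 2k2 + 2k3 + k4).
x=0.000000, p=-2.300000:
  k1 = f(0.000000, -2.300000) = 0.000000
  k2 = f(0.150000, -2.300000) = -0.472650
  k3 = f(0.150000, -2.370897) = -0.487219
  k4 = f(0.300000, -2.446166) = -1.005374
  p ← -2.300000 + (0.3/6)·(k1 + 2k2 + 2k3 + k4) = -2.446256
p(0.3) ≈ -2.4463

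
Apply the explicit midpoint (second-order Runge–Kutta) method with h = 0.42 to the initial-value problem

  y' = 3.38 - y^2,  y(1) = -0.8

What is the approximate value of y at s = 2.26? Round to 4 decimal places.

Midpoint: k1 = f(s_n, y_n); k2 = f(s_n + h/2, y_n + (h/2)·k1); y_{n+1} = y_n + h·k2.
s=1.000000, y=-0.800000:
  k1 = f(1.000000, -0.800000) = 2.740000
  k2 = f(1.210000, -0.224600) = 3.329555
  y ← -0.800000 + 0.42·3.329555 = 0.598413
s=1.420000, y=0.598413:
  k1 = f(1.420000, 0.598413) = 3.021902
  k2 = f(1.630000, 1.233012) = 1.859680
  y ← 0.598413 + 0.42·1.859680 = 1.379479
s=1.840000, y=1.379479:
  k1 = f(1.840000, 1.379479) = 1.477038
  k2 = f(2.050000, 1.689657) = 0.525060
  y ← 1.379479 + 0.42·0.525060 = 1.600004
y(2.26) ≈ 1.6000

1.6000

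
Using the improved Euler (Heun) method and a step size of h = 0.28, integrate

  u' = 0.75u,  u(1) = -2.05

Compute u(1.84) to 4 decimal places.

-3.8339

Heun: k1 = f(t_n, u_n); k2 = f(t_n + h, u_n + h·k1); u_{n+1} = u_n + (h/2)·(k1 + k2).
t=1.000000, u=-2.050000:
  k1 = f(1.000000, -2.050000) = -1.537500
  k2 = f(1.280000, -2.480500) = -1.860375
  u ← -2.050000 + (0.28/2)·(-1.537500 + (-1.860375)) = -2.525702
t=1.280000, u=-2.525702:
  k1 = f(1.280000, -2.525702) = -1.894277
  k2 = f(1.560000, -3.056100) = -2.292075
  u ← -2.525702 + (0.28/2)·(-1.894277 + (-2.292075)) = -3.111792
t=1.560000, u=-3.111792:
  k1 = f(1.560000, -3.111792) = -2.333844
  k2 = f(1.840000, -3.765268) = -2.823951
  u ← -3.111792 + (0.28/2)·(-2.333844 + (-2.823951)) = -3.833883
u(1.84) ≈ -3.8339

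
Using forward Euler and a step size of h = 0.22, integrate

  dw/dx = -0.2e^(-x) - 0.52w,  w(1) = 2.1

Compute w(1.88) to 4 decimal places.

Euler: w_{n+1} = w_n + h·f(x_n, w_n).
x=1.000000, w=2.100000: f=-1.165576 → w ← 2.100000 + 0.22·(-1.165576) = 1.843573
x=1.220000, w=1.843573: f=-1.017704 → w ← 1.843573 + 0.22·(-1.017704) = 1.619678
x=1.440000, w=1.619678: f=-0.889618 → w ← 1.619678 + 0.22·(-0.889618) = 1.423962
x=1.660000, w=1.423962: f=-0.778488 → w ← 1.423962 + 0.22·(-0.778488) = 1.252695
w(1.88) ≈ 1.2527

1.2527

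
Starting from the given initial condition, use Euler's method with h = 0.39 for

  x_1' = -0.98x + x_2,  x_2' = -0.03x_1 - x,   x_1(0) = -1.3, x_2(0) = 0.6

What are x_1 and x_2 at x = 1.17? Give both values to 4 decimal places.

-1.0878, 0.1828

Euler on (x_1,x_2): x_1_{n+1} = x_1_n + h·x_1', x_2_{n+1} = x_2_n + h·x_2'.
0.000000: (-1.300000, 0.600000); f=(0.600000, 0.039000) → (-1.066000, 0.615210)
0.390000: (-1.066000, 0.615210); f=(0.233010, -0.358020) → (-0.975126, 0.475582)
0.780000: (-0.975126, 0.475582); f=(-0.288818, -0.750746) → (-1.087765, 0.182791)
(x_1(1.17), x_2(1.17)) ≈ (-1.0878, 0.1828)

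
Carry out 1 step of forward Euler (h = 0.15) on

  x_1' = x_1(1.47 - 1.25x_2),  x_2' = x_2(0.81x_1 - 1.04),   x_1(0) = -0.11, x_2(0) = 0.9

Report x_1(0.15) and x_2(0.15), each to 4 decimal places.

-0.1157, 0.7476

Euler on (x_1,x_2): x_1_{n+1} = x_1_n + h·x_1', x_2_{n+1} = x_2_n + h·x_2'.
0.000000: (-0.110000, 0.900000); f=(-0.037950, -1.016190) → (-0.115693, 0.747572)
(x_1(0.15), x_2(0.15)) ≈ (-0.1157, 0.7476)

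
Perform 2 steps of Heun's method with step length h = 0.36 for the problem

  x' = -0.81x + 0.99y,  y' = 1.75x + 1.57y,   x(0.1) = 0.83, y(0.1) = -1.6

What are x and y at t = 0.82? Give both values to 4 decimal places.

-0.8913, -4.2595

Heun on (x,y): k1 = f(t_n, state_n); k2 = f(t_n + h, state_n + h·k1); state_{n+1} = state_n + (h/2)·(k1 + k2).
0.100000: (0.830000, -1.600000)
  k1 = (-2.256300, -1.059500)
  predictor → (0.017732, -1.981420)
  k2 = (-1.975969, -3.079798)
  → (0.068192, -2.345074)
0.460000: (0.068192, -2.345074)
  k1 = (-2.376858, -3.562430)
  predictor → (-0.787477, -3.627549)
  k2 = (-2.953417, -7.073337)
  → (-0.891258, -4.259512)
(x(0.82), y(0.82)) ≈ (-0.8913, -4.2595)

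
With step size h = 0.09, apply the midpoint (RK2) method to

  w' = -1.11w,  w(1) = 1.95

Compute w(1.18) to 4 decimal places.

Midpoint: k1 = f(t_n, w_n); k2 = f(t_n + h/2, w_n + (h/2)·k1); w_{n+1} = w_n + h·k2.
t=1.000000, w=1.950000:
  k1 = f(1.000000, 1.950000) = -2.164500
  k2 = f(1.045000, 1.852597) = -2.056383
  w ← 1.950000 + 0.09·(-2.056383) = 1.764926
t=1.090000, w=1.764926:
  k1 = f(1.090000, 1.764926) = -1.959067
  k2 = f(1.135000, 1.676767) = -1.861212
  w ← 1.764926 + 0.09·(-1.861212) = 1.597416
w(1.18) ≈ 1.5974

1.5974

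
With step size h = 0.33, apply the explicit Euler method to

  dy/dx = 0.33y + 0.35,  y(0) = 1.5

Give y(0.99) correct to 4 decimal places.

2.4310

Euler: y_{n+1} = y_n + h·f(x_n, y_n).
x=0.000000, y=1.500000: f=0.845000 → y ← 1.500000 + 0.33·0.845000 = 1.778850
x=0.330000, y=1.778850: f=0.937021 → y ← 1.778850 + 0.33·0.937021 = 2.088067
x=0.660000, y=2.088067: f=1.039062 → y ← 2.088067 + 0.33·1.039062 = 2.430957
y(0.99) ≈ 2.4310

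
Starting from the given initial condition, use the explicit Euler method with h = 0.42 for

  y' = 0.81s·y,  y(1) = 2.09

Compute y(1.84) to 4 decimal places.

Euler: y_{n+1} = y_n + h·f(s_n, y_n).
s=1.000000, y=2.090000: f=1.692900 → y ← 2.090000 + 0.42·1.692900 = 2.801018
s=1.420000, y=2.801018: f=3.221731 → y ← 2.801018 + 0.42·3.221731 = 4.154145
y(1.84) ≈ 4.1541

4.1541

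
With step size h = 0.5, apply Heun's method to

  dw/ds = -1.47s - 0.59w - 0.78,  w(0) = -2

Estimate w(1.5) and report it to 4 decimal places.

-2.8917

Heun: k1 = f(s_n, w_n); k2 = f(s_n + h, w_n + h·k1); w_{n+1} = w_n + (h/2)·(k1 + k2).
s=0.000000, w=-2.000000:
  k1 = f(0.000000, -2.000000) = 0.400000
  k2 = f(0.500000, -1.800000) = -0.453000
  w ← -2.000000 + (0.5/2)·(0.400000 + (-0.453000)) = -2.013250
s=0.500000, w=-2.013250:
  k1 = f(0.500000, -2.013250) = -0.327183
  k2 = f(1.000000, -2.176841) = -0.965664
  w ← -2.013250 + (0.5/2)·(-0.327183 + (-0.965664)) = -2.336462
s=1.000000, w=-2.336462:
  k1 = f(1.000000, -2.336462) = -0.871488
  k2 = f(1.500000, -2.772205) = -1.349399
  w ← -2.336462 + (0.5/2)·(-0.871488 + (-1.349399)) = -2.891683
w(1.5) ≈ -2.8917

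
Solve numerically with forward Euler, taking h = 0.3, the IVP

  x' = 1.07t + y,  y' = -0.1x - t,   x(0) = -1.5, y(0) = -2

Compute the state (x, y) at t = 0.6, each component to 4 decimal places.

Euler on (x,y): x_{n+1} = x_n + h·x', y_{n+1} = y_n + h·y'.
0.000000: (-1.500000, -2.000000); f=(-2.000000, 0.150000) → (-2.100000, -1.955000)
0.300000: (-2.100000, -1.955000); f=(-1.634000, -0.090000) → (-2.590200, -1.982000)
(x(0.6), y(0.6)) ≈ (-2.5902, -1.9820)

-2.5902, -1.9820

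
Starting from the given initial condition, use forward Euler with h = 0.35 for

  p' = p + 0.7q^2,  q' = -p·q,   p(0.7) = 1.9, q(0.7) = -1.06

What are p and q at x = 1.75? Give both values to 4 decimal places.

Euler on (p,q): p_{n+1} = p_n + h·p', q_{n+1} = q_n + h·q'.
0.700000: (1.900000, -1.060000); f=(2.686520, 2.014000) → (2.840282, -0.355100)
1.050000: (2.840282, -0.355100); f=(2.928549, 1.008584) → (3.865274, -0.002096)
1.400000: (3.865274, -0.002096); f=(3.865277, 0.008100) → (5.218121, 0.000739)
(p(1.75), q(1.75)) ≈ (5.2181, 0.0007)

5.2181, 0.0007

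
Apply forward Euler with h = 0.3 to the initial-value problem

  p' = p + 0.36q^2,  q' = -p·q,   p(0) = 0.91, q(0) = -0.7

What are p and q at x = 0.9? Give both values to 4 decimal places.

Euler on (p,q): p_{n+1} = p_n + h·p', q_{n+1} = q_n + h·q'.
0.000000: (0.910000, -0.700000); f=(1.086400, 0.637000) → (1.235920, -0.508900)
0.300000: (1.235920, -0.508900); f=(1.329153, 0.628960) → (1.634666, -0.320212)
0.600000: (1.634666, -0.320212); f=(1.671579, 0.523440) → (2.136139, -0.163180)
(p(0.9), q(0.9)) ≈ (2.1361, -0.1632)

2.1361, -0.1632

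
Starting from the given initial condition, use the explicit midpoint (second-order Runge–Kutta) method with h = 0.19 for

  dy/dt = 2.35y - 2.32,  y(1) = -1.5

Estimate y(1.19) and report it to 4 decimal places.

Midpoint: k1 = f(t_n, y_n); k2 = f(t_n + h/2, y_n + (h/2)·k1); y_{n+1} = y_n + h·k2.
t=1.000000, y=-1.500000:
  k1 = f(1.000000, -1.500000) = -5.845000
  k2 = f(1.095000, -2.055275) = -7.149896
  y ← -1.500000 + 0.19·(-7.149896) = -2.858480
y(1.19) ≈ -2.8585

-2.8585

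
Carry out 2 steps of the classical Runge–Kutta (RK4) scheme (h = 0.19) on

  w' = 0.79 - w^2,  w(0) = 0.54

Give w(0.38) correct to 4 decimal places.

RK4: k1 = f(s_n, w_n); k2 = f(s_n + h/2, w_n + (h/2)·k1); k3 = f(s_n + h/2, w_n + (h/2)·k2); k4 = f(s_n + h, w_n + h·k3); w_{n+1} = w_n + (h/6)·(k1 + 2k2 + 2k3 + k4).
s=0.000000, w=0.540000:
  k1 = f(0.000000, 0.540000) = 0.498400
  k2 = f(0.095000, 0.587348) = 0.445022
  k3 = f(0.095000, 0.582277) = 0.450953
  k4 = f(0.190000, 0.625681) = 0.398523
  w ← 0.540000 + (0.19/6)·(k1 + 2k2 + 2k3 + k4) = 0.625148
s=0.190000, w=0.625148:
  k1 = f(0.190000, 0.625148) = 0.399190
  k2 = f(0.285000, 0.663071) = 0.350337
  k3 = f(0.285000, 0.658430) = 0.356470
  k4 = f(0.380000, 0.692877) = 0.309921
  w ← 0.625148 + (0.19/6)·(k1 + 2k2 + 2k3 + k4) = 0.692367
w(0.38) ≈ 0.6924

0.6924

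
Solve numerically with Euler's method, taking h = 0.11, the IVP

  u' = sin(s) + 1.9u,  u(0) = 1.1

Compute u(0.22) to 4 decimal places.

1.6199

Euler: u_{n+1} = u_n + h·f(s_n, u_n).
s=0.000000, u=1.100000: f=2.090000 → u ← 1.100000 + 0.11·2.090000 = 1.329900
s=0.110000, u=1.329900: f=2.636588 → u ← 1.329900 + 0.11·2.636588 = 1.619925
u(0.22) ≈ 1.6199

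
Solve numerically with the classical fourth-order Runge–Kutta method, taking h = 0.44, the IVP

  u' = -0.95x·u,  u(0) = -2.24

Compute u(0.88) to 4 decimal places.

RK4: k1 = f(x_n, u_n); k2 = f(x_n + h/2, u_n + (h/2)·k1); k3 = f(x_n + h/2, u_n + (h/2)·k2); k4 = f(x_n + h, u_n + h·k3); u_{n+1} = u_n + (h/6)·(k1 + 2k2 + 2k3 + k4).
x=0.000000, u=-2.240000:
  k1 = f(0.000000, -2.240000) = 0.000000
  k2 = f(0.220000, -2.240000) = 0.468160
  k3 = f(0.220000, -2.137005) = 0.446634
  k4 = f(0.440000, -2.043481) = 0.854175
  u ← -2.240000 + (0.44/6)·(k1 + 2k2 + 2k3 + k4) = -2.043191
x=0.440000, u=-2.043191:
  k1 = f(0.440000, -2.043191) = 0.854054
  k2 = f(0.660000, -1.855299) = 1.163272
  k3 = f(0.660000, -1.787271) = 1.120619
  k4 = f(0.880000, -1.550118) = 1.295899
  u ← -2.043191 + (0.44/6)·(k1 + 2k2 + 2k3 + k4) = -1.550557
u(0.88) ≈ -1.5506

-1.5506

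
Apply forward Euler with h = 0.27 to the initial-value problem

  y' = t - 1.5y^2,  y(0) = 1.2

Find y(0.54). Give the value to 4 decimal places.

Euler: y_{n+1} = y_n + h·f(t_n, y_n).
t=0.000000, y=1.200000: f=-2.160000 → y ← 1.200000 + 0.27·(-2.160000) = 0.616800
t=0.270000, y=0.616800: f=-0.300663 → y ← 0.616800 + 0.27·(-0.300663) = 0.535621
y(0.54) ≈ 0.5356

0.5356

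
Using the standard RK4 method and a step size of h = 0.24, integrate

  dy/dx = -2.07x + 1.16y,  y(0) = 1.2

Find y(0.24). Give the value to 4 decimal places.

1.5197

RK4: k1 = f(x_n, y_n); k2 = f(x_n + h/2, y_n + (h/2)·k1); k3 = f(x_n + h/2, y_n + (h/2)·k2); k4 = f(x_n + h, y_n + h·k3); y_{n+1} = y_n + (h/6)·(k1 + 2k2 + 2k3 + k4).
x=0.000000, y=1.200000:
  k1 = f(0.000000, 1.200000) = 1.392000
  k2 = f(0.120000, 1.367040) = 1.337366
  k3 = f(0.120000, 1.360484) = 1.329761
  k4 = f(0.240000, 1.519143) = 1.265406
  y ← 1.200000 + (0.24/6)·(k1 + 2k2 + 2k3 + k4) = 1.519666
y(0.24) ≈ 1.5197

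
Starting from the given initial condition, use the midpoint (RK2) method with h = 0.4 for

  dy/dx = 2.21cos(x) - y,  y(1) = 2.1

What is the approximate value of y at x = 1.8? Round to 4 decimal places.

Midpoint: k1 = f(x_n, y_n); k2 = f(x_n + h/2, y_n + (h/2)·k1); y_{n+1} = y_n + h·k2.
x=1.000000, y=2.100000:
  k1 = f(1.000000, 2.100000) = -0.905932
  k2 = f(1.200000, 1.918814) = -1.118003
  y ← 2.100000 + 0.4·(-1.118003) = 1.652799
x=1.400000, y=1.652799:
  k1 = f(1.400000, 1.652799) = -1.277171
  k2 = f(1.600000, 1.397365) = -1.461895
  y ← 1.652799 + 0.4·(-1.461895) = 1.068041
y(1.8) ≈ 1.0680

1.0680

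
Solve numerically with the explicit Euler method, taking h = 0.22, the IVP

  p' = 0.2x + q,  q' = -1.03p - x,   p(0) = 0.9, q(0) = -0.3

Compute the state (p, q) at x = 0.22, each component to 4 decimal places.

Euler on (p,q): p_{n+1} = p_n + h·p', q_{n+1} = q_n + h·q'.
0.000000: (0.900000, -0.300000); f=(-0.300000, -0.927000) → (0.834000, -0.503940)
(p(0.22), q(0.22)) ≈ (0.8340, -0.5039)

0.8340, -0.5039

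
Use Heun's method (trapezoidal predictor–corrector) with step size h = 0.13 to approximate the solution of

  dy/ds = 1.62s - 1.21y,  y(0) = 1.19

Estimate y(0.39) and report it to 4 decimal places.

0.8514

Heun: k1 = f(s_n, y_n); k2 = f(s_n + h, y_n + h·k1); y_{n+1} = y_n + (h/2)·(k1 + k2).
s=0.000000, y=1.190000:
  k1 = f(0.000000, 1.190000) = -1.439900
  k2 = f(0.130000, 1.002813) = -1.002804
  y ← 1.190000 + (0.13/2)·(-1.439900 + (-1.002804)) = 1.031224
s=0.130000, y=1.031224:
  k1 = f(0.130000, 1.031224) = -1.037181
  k2 = f(0.260000, 0.896391) = -0.663433
  y ← 1.031224 + (0.13/2)·(-1.037181 + (-0.663433)) = 0.920684
s=0.260000, y=0.920684:
  k1 = f(0.260000, 0.920684) = -0.692828
  k2 = f(0.390000, 0.830617) = -0.373246
  y ← 0.920684 + (0.13/2)·(-0.692828 + (-0.373246)) = 0.851390
y(0.39) ≈ 0.8514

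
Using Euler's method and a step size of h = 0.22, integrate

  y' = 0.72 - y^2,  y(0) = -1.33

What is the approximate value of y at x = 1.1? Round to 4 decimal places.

-7.2036

Euler: y_{n+1} = y_n + h·f(x_n, y_n).
x=0.000000, y=-1.330000: f=-1.048900 → y ← -1.330000 + 0.22·(-1.048900) = -1.560758
x=0.220000, y=-1.560758: f=-1.715966 → y ← -1.560758 + 0.22·(-1.715966) = -1.938270
x=0.440000, y=-1.938270: f=-3.036892 → y ← -1.938270 + 0.22·(-3.036892) = -2.606387
x=0.660000, y=-2.606387: f=-6.073252 → y ← -2.606387 + 0.22·(-6.073252) = -3.942502
x=0.880000, y=-3.942502: f=-14.823323 → y ← -3.942502 + 0.22·(-14.823323) = -7.203633
y(1.1) ≈ -7.2036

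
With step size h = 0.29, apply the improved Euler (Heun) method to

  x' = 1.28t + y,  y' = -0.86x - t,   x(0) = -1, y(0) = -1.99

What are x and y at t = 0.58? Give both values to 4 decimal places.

Heun on (x,y): k1 = f(t_n, state_n); k2 = f(t_n + h, state_n + h·k1); state_{n+1} = state_n + (h/2)·(k1 + k2).
0.000000: (-1.000000, -1.990000)
  k1 = (-1.990000, 0.860000)
  predictor → (-1.577100, -1.740600)
  k2 = (-1.369400, 1.066306)
  → (-1.487113, -1.710686)
0.290000: (-1.487113, -1.710686)
  k1 = (-1.339486, 0.988917)
  predictor → (-1.875564, -1.423900)
  k2 = (-0.681500, 1.032985)
  → (-1.780156, -1.417510)
(x(0.58), y(0.58)) ≈ (-1.7802, -1.4175)

-1.7802, -1.4175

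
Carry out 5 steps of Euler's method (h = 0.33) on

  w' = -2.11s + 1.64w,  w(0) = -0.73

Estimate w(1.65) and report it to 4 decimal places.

-10.2620

Euler: w_{n+1} = w_n + h·f(s_n, w_n).
s=0.000000, w=-0.730000: f=-1.197200 → w ← -0.730000 + 0.33·(-1.197200) = -1.125076
s=0.330000, w=-1.125076: f=-2.541425 → w ← -1.125076 + 0.33·(-2.541425) = -1.963746
s=0.660000, w=-1.963746: f=-4.613144 → w ← -1.963746 + 0.33·(-4.613144) = -3.486084
s=0.990000, w=-3.486084: f=-7.806077 → w ← -3.486084 + 0.33·(-7.806077) = -6.062089
s=1.320000, w=-6.062089: f=-12.727026 → w ← -6.062089 + 0.33·(-12.727026) = -10.262007
w(1.65) ≈ -10.2620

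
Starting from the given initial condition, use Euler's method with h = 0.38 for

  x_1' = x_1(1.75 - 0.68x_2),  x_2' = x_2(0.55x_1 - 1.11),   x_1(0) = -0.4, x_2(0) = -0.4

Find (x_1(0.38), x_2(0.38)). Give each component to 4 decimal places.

-0.7073, -0.1978

Euler on (x_1,x_2): x_1_{n+1} = x_1_n + h·x_1', x_2_{n+1} = x_2_n + h·x_2'.
0.000000: (-0.400000, -0.400000); f=(-0.808800, 0.532000) → (-0.707344, -0.197840)
(x_1(0.38), x_2(0.38)) ≈ (-0.7073, -0.1978)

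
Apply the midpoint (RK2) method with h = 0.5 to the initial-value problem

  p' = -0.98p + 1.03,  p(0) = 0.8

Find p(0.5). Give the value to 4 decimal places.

Midpoint: k1 = f(x_n, p_n); k2 = f(x_n + h/2, p_n + (h/2)·k1); p_{n+1} = p_n + h·k2.
x=0.000000, p=0.800000:
  k1 = f(0.000000, 0.800000) = 0.246000
  k2 = f(0.250000, 0.861500) = 0.185730
  p ← 0.800000 + 0.5·0.185730 = 0.892865
p(0.5) ≈ 0.8929

0.8929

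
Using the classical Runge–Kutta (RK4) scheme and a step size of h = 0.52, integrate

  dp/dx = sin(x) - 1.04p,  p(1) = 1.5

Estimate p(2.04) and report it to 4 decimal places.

1.1171

RK4: k1 = f(x_n, p_n); k2 = f(x_n + h/2, p_n + (h/2)·k1); k3 = f(x_n + h/2, p_n + (h/2)·k2); k4 = f(x_n + h, p_n + h·k3); p_{n+1} = p_n + (h/6)·(k1 + 2k2 + 2k3 + k4).
x=1.000000, p=1.500000:
  k1 = f(1.000000, 1.500000) = -0.718529
  k2 = f(1.260000, 1.313182) = -0.413619
  k3 = f(1.260000, 1.392459) = -0.496067
  k4 = f(1.520000, 1.242045) = -0.293017
  p ← 1.500000 + (0.52/6)·(k1 + 2k2 + 2k3 + k4) = 1.254654
x=1.520000, p=1.254654:
  k1 = f(1.520000, 1.254654) = -0.306130
  k2 = f(1.780000, 1.175060) = -0.243866
  k3 = f(1.780000, 1.191249) = -0.260702
  k4 = f(2.040000, 1.119089) = -0.271924
  p ← 1.254654 + (0.52/6)·(k1 + 2k2 + 2k3 + k4) = 1.117097
p(2.04) ≈ 1.1171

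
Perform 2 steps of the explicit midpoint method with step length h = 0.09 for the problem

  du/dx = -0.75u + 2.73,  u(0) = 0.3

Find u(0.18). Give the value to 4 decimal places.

0.7215

Midpoint: k1 = f(x_n, u_n); k2 = f(x_n + h/2, u_n + (h/2)·k1); u_{n+1} = u_n + h·k2.
x=0.000000, u=0.300000:
  k1 = f(0.000000, 0.300000) = 2.505000
  k2 = f(0.045000, 0.412725) = 2.420456
  u ← 0.300000 + 0.09·2.420456 = 0.517841
x=0.090000, u=0.517841:
  k1 = f(0.090000, 0.517841) = 2.341619
  k2 = f(0.135000, 0.623214) = 2.262590
  u ← 0.517841 + 0.09·2.262590 = 0.721474
u(0.18) ≈ 0.7215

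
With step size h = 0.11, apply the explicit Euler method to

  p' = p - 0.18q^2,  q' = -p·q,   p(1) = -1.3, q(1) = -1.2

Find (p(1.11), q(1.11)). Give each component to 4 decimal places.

Euler on (p,q): p_{n+1} = p_n + h·p', q_{n+1} = q_n + h·q'.
1.000000: (-1.300000, -1.200000); f=(-1.559200, -1.560000) → (-1.471512, -1.371600)
(p(1.11), q(1.11)) ≈ (-1.4715, -1.3716)

-1.4715, -1.3716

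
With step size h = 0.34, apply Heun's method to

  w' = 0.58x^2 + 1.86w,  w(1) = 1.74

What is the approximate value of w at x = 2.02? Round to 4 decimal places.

Heun: k1 = f(x_n, w_n); k2 = f(x_n + h, w_n + h·k1); w_{n+1} = w_n + (h/2)·(k1 + k2).
x=1.000000, w=1.740000:
  k1 = f(1.000000, 1.740000) = 3.816400
  k2 = f(1.340000, 3.037576) = 6.691339
  w ← 1.740000 + (0.34/2)·(3.816400 + 6.691339) = 3.526316
x=1.340000, w=3.526316:
  k1 = f(1.340000, 3.526316) = 7.600395
  k2 = f(1.680000, 6.110450) = 13.002429
  w ← 3.526316 + (0.34/2)·(7.600395 + 13.002429) = 7.028796
x=1.680000, w=7.028796:
  k1 = f(1.680000, 7.028796) = 14.710552
  k2 = f(2.020000, 12.030384) = 24.743145
  w ← 7.028796 + (0.34/2)·(14.710552 + 24.743145) = 13.735924
w(2.02) ≈ 13.7359

13.7359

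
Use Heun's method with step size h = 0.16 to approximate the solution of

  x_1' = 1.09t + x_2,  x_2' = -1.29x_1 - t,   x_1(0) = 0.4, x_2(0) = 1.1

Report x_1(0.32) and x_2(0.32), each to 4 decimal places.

Heun on (x_1,x_2): k1 = f(t_n, state_n); k2 = f(t_n + h, state_n + h·k1); state_{n+1} = state_n + (h/2)·(k1 + k2).
0.000000: (0.400000, 1.100000)
  k1 = (1.100000, -0.516000)
  predictor → (0.576000, 1.017440)
  k2 = (1.191840, -0.903040)
  → (0.583347, 0.986477)
0.160000: (0.583347, 0.986477)
  k1 = (1.160877, -0.912518)
  predictor → (0.769087, 0.840474)
  k2 = (1.189274, -1.312123)
  → (0.771359, 0.808506)
(x_1(0.32), x_2(0.32)) ≈ (0.7714, 0.8085)

0.7714, 0.8085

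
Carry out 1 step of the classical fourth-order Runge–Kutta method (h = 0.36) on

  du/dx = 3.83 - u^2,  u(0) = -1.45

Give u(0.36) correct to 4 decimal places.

RK4: k1 = f(x_n, u_n); k2 = f(x_n + h/2, u_n + (h/2)·k1); k3 = f(x_n + h/2, u_n + (h/2)·k2); k4 = f(x_n + h, u_n + h·k3); u_{n+1} = u_n + (h/6)·(k1 + 2k2 + 2k3 + k4).
x=0.000000, u=-1.450000:
  k1 = f(0.000000, -1.450000) = 1.727500
  k2 = f(0.180000, -1.139050) = 2.532565
  k3 = f(0.180000, -0.994138) = 2.841689
  k4 = f(0.360000, -0.426992) = 3.647678
  u ← -1.450000 + (0.36/6)·(k1 + 2k2 + 2k3 + k4) = -0.482579
u(0.36) ≈ -0.4826

-0.4826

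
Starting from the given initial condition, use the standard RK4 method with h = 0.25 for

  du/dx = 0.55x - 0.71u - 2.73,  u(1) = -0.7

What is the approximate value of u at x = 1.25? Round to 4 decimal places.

RK4: k1 = f(x_n, u_n); k2 = f(x_n + h/2, u_n + (h/2)·k1); k3 = f(x_n + h/2, u_n + (h/2)·k2); k4 = f(x_n + h, u_n + h·k3); u_{n+1} = u_n + (h/6)·(k1 + 2k2 + 2k3 + k4).
x=1.000000, u=-0.700000:
  k1 = f(1.000000, -0.700000) = -1.683000
  k2 = f(1.125000, -0.910375) = -1.464884
  k3 = f(1.125000, -0.883110) = -1.484242
  k4 = f(1.250000, -1.071060) = -1.282047
  u ← -0.700000 + (0.25/6)·(k1 + 2k2 + 2k3 + k4) = -1.069304
u(1.25) ≈ -1.0693

-1.0693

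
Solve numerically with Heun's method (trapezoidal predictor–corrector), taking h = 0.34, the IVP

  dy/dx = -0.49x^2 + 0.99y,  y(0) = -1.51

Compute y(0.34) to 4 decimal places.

Heun: k1 = f(x_n, y_n); k2 = f(x_n + h, y_n + h·k1); y_{n+1} = y_n + (h/2)·(k1 + k2).
x=0.000000, y=-1.510000:
  k1 = f(0.000000, -1.510000) = -1.494900
  k2 = f(0.340000, -2.018266) = -2.054727
  y ← -1.510000 + (0.34/2)·(-1.494900 + (-2.054727)) = -2.113437
y(0.34) ≈ -2.1134

-2.1134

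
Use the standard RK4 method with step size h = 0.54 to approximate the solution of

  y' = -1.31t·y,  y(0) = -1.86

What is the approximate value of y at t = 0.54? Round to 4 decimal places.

RK4: k1 = f(t_n, y_n); k2 = f(t_n + h/2, y_n + (h/2)·k1); k3 = f(t_n + h/2, y_n + (h/2)·k2); k4 = f(t_n + h, y_n + h·k3); y_{n+1} = y_n + (h/6)·(k1 + 2k2 + 2k3 + k4).
t=0.000000, y=-1.860000:
  k1 = f(0.000000, -1.860000) = 0.000000
  k2 = f(0.270000, -1.860000) = 0.657882
  k3 = f(0.270000, -1.682372) = 0.595055
  k4 = f(0.540000, -1.538670) = 1.088455
  y ← -1.860000 + (0.54/6)·(k1 + 2k2 + 2k3 + k4) = -1.536510
y(0.54) ≈ -1.5365

-1.5365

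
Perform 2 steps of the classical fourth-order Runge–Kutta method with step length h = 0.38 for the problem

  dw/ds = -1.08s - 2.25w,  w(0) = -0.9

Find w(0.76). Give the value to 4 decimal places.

RK4: k1 = f(s_n, w_n); k2 = f(s_n + h/2, w_n + (h/2)·k1); k3 = f(s_n + h/2, w_n + (h/2)·k2); k4 = f(s_n + h, w_n + h·k3); w_{n+1} = w_n + (h/6)·(k1 + 2k2 + 2k3 + k4).
s=0.000000, w=-0.900000:
  k1 = f(0.000000, -0.900000) = 2.025000
  k2 = f(0.190000, -0.515250) = 0.954112
  k3 = f(0.190000, -0.718719) = 1.411917
  k4 = f(0.380000, -0.363472) = 0.407411
  w ← -0.900000 + (0.38/6)·(k1 + 2k2 + 2k3 + k4) = -0.446250
s=0.380000, w=-0.446250:
  k1 = f(0.380000, -0.446250) = 0.593663
  k2 = f(0.570000, -0.333454) = 0.134672
  k3 = f(0.570000, -0.420663) = 0.330891
  k4 = f(0.760000, -0.320512) = -0.099649
  w ← -0.446250 + (0.38/6)·(k1 + 2k2 + 2k3 + k4) = -0.355991
w(0.76) ≈ -0.3560

-0.3560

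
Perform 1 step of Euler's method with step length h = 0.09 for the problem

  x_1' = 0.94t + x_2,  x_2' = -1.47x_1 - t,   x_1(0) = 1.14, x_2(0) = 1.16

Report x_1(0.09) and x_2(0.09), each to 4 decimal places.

Euler on (x_1,x_2): x_1_{n+1} = x_1_n + h·x_1', x_2_{n+1} = x_2_n + h·x_2'.
0.000000: (1.140000, 1.160000); f=(1.160000, -1.675800) → (1.244400, 1.009178)
(x_1(0.09), x_2(0.09)) ≈ (1.2444, 1.0092)

1.2444, 1.0092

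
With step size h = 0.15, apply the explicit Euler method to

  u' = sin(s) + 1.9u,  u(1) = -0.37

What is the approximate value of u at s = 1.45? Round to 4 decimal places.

Euler: u_{n+1} = u_n + h·f(s_n, u_n).
s=1.000000, u=-0.370000: f=0.138471 → u ← -0.370000 + 0.15·0.138471 = -0.349229
s=1.150000, u=-0.349229: f=0.249228 → u ← -0.349229 + 0.15·0.249228 = -0.311845
s=1.300000, u=-0.311845: f=0.371052 → u ← -0.311845 + 0.15·0.371052 = -0.256187
u(1.45) ≈ -0.2562

-0.2562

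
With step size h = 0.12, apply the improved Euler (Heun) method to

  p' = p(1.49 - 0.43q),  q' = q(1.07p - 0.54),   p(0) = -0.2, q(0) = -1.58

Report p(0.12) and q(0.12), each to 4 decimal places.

-0.2579, -1.4387

Heun on (p,q): k1 = f(t_n, state_n); k2 = f(t_n + h, state_n + h·k1); state_{n+1} = state_n + (h/2)·(k1 + k2).
0.000000: (-0.200000, -1.580000)
  k1 = (-0.433880, 1.191320)
  predictor → (-0.252066, -1.437042)
  k2 = (-0.531336, 1.163587)
  → (-0.257913, -1.438706)
(p(0.12), q(0.12)) ≈ (-0.2579, -1.4387)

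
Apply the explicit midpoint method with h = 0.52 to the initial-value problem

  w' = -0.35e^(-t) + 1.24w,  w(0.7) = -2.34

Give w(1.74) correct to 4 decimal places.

Midpoint: k1 = f(t_n, w_n); k2 = f(t_n + h/2, w_n + (h/2)·k1); w_{n+1} = w_n + h·k2.
t=0.700000, w=-2.340000:
  k1 = f(0.700000, -2.340000) = -3.075405
  k2 = f(0.960000, -3.139605) = -4.027123
  w ← -2.340000 + 0.52·(-4.027123) = -4.434104
t=1.220000, w=-4.434104:
  k1 = f(1.220000, -4.434104) = -5.601619
  k2 = f(1.480000, -5.890525) = -7.383924
  w ← -4.434104 + 0.52·(-7.383924) = -8.273745
w(1.74) ≈ -8.2737

-8.2737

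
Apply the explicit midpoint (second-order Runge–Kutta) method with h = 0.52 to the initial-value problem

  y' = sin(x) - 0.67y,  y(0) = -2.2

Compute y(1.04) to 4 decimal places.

-0.7003

Midpoint: k1 = f(x_n, y_n); k2 = f(x_n + h/2, y_n + (h/2)·k1); y_{n+1} = y_n + h·k2.
x=0.000000, y=-2.200000:
  k1 = f(0.000000, -2.200000) = 1.474000
  k2 = f(0.260000, -1.816760) = 1.474310
  y ← -2.200000 + 0.52·1.474310 = -1.433359
x=0.520000, y=-1.433359:
  k1 = f(0.520000, -1.433359) = 1.457231
  k2 = f(0.780000, -1.054479) = 1.409780
  y ← -1.433359 + 0.52·1.409780 = -0.700273
y(1.04) ≈ -0.7003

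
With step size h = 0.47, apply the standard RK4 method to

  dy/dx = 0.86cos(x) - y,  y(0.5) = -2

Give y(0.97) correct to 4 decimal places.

-1.0175

RK4: k1 = f(x_n, y_n); k2 = f(x_n + h/2, y_n + (h/2)·k1); k3 = f(x_n + h/2, y_n + (h/2)·k2); k4 = f(x_n + h, y_n + h·k3); y_{n+1} = y_n + (h/6)·(k1 + 2k2 + 2k3 + k4).
x=0.500000, y=-2.000000:
  k1 = f(0.500000, -2.000000) = 2.754721
  k2 = f(0.735000, -1.352641) = 1.990615
  k3 = f(0.735000, -1.532205) = 2.170180
  k4 = f(0.970000, -0.980015) = 1.466173
  y ← -2.000000 + (0.47/6)·(k1 + 2k2 + 2k3 + k4) = -1.017505
y(0.97) ≈ -1.0175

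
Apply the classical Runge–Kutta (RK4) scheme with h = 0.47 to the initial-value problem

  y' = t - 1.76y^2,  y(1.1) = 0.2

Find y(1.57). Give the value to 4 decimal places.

0.6541

RK4: k1 = f(t_n, y_n); k2 = f(t_n + h/2, y_n + (h/2)·k1); k3 = f(t_n + h/2, y_n + (h/2)·k2); k4 = f(t_n + h, y_n + h·k3); y_{n+1} = y_n + (h/6)·(k1 + 2k2 + 2k3 + k4).
t=1.100000, y=0.200000:
  k1 = f(1.100000, 0.200000) = 1.029600
  k2 = f(1.335000, 0.441956) = 0.991228
  k3 = f(1.335000, 0.432939) = 1.005113
  k4 = f(1.570000, 0.672403) = 0.774258
  y ← 0.200000 + (0.47/6)·(k1 + 2k2 + 2k3 + k4) = 0.654062
y(1.57) ≈ 0.6541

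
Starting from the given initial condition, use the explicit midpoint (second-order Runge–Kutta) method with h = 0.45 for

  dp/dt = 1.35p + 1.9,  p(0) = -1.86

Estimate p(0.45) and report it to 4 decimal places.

-2.2185

Midpoint: k1 = f(t_n, p_n); k2 = f(t_n + h/2, p_n + (h/2)·k1); p_{n+1} = p_n + h·k2.
t=0.000000, p=-1.860000:
  k1 = f(0.000000, -1.860000) = -0.611000
  k2 = f(0.225000, -1.997475) = -0.796591
  p ← -1.860000 + 0.45·(-0.796591) = -2.218466
p(0.45) ≈ -2.2185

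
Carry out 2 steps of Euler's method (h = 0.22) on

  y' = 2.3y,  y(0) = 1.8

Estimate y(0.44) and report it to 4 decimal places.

4.0825

Euler: y_{n+1} = y_n + h·f(x_n, y_n).
x=0.000000, y=1.800000: f=4.140000 → y ← 1.800000 + 0.22·4.140000 = 2.710800
x=0.220000, y=2.710800: f=6.234840 → y ← 2.710800 + 0.22·6.234840 = 4.082465
y(0.44) ≈ 4.0825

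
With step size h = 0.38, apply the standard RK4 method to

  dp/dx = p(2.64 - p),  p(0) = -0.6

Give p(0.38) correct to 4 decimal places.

RK4: k1 = f(x_n, p_n); k2 = f(x_n + h/2, p_n + (h/2)·k1); k3 = f(x_n + h/2, p_n + (h/2)·k2); k4 = f(x_n + h, p_n + h·k3); p_{n+1} = p_n + (h/6)·(k1 + 2k2 + 2k3 + k4).
x=0.000000, p=-0.600000:
  k1 = f(0.000000, -0.600000) = -1.944000
  k2 = f(0.190000, -0.969360) = -3.498769
  k3 = f(0.190000, -1.264766) = -4.938616
  k4 = f(0.380000, -2.476674) = -12.672334
  p ← -0.600000 + (0.38/6)·(k1 + 2k2 + 2k3 + k4) = -2.594437
p(0.38) ≈ -2.5944

-2.5944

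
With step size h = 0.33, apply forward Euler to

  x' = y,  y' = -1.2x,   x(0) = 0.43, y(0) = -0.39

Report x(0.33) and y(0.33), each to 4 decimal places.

Euler on (x,y): x_{n+1} = x_n + h·x', y_{n+1} = y_n + h·y'.
0.000000: (0.430000, -0.390000); f=(-0.390000, -0.516000) → (0.301300, -0.560280)
(x(0.33), y(0.33)) ≈ (0.3013, -0.5603)

0.3013, -0.5603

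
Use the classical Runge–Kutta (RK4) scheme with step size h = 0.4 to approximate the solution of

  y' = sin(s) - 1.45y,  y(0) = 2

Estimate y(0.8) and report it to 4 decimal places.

0.8400

RK4: k1 = f(s_n, y_n); k2 = f(s_n + h/2, y_n + (h/2)·k1); k3 = f(s_n + h/2, y_n + (h/2)·k2); k4 = f(s_n + h, y_n + h·k3); y_{n+1} = y_n + (h/6)·(k1 + 2k2 + 2k3 + k4).
s=0.000000, y=2.000000:
  k1 = f(0.000000, 2.000000) = -2.900000
  k2 = f(0.200000, 1.420000) = -1.860331
  k3 = f(0.200000, 1.627934) = -2.161835
  k4 = f(0.400000, 1.135266) = -1.256717
  y ← 2.000000 + (0.4/6)·(k1 + 2k2 + 2k3 + k4) = 1.186597
s=0.400000, y=1.186597:
  k1 = f(0.400000, 1.186597) = -1.331147
  k2 = f(0.600000, 0.920367) = -0.769890
  k3 = f(0.600000, 1.032619) = -0.932655
  k4 = f(0.800000, 0.813535) = -0.462270
  y ← 1.186597 + (0.4/6)·(k1 + 2k2 + 2k3 + k4) = 0.840030
y(0.8) ≈ 0.8400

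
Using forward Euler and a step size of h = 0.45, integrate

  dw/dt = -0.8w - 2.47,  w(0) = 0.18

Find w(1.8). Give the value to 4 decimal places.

Euler: w_{n+1} = w_n + h·f(t_n, w_n).
t=0.000000, w=0.180000: f=-2.614000 → w ← 0.180000 + 0.45·(-2.614000) = -0.996300
t=0.450000, w=-0.996300: f=-1.672960 → w ← -0.996300 + 0.45·(-1.672960) = -1.749132
t=0.900000, w=-1.749132: f=-1.070694 → w ← -1.749132 + 0.45·(-1.070694) = -2.230944
t=1.350000, w=-2.230944: f=-0.685244 → w ← -2.230944 + 0.45·(-0.685244) = -2.539304
w(1.8) ≈ -2.5393

-2.5393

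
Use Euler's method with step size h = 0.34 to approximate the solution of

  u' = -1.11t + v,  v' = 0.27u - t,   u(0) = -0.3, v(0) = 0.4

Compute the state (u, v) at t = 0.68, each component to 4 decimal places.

Euler on (u,v): u_{n+1} = u_n + h·u', v_{n+1} = v_n + h·v'.
0.000000: (-0.300000, 0.400000); f=(0.400000, -0.081000) → (-0.164000, 0.372460)
0.340000: (-0.164000, 0.372460); f=(-0.004940, -0.384280) → (-0.165680, 0.241805)
(u(0.68), v(0.68)) ≈ (-0.1657, 0.2418)

-0.1657, 0.2418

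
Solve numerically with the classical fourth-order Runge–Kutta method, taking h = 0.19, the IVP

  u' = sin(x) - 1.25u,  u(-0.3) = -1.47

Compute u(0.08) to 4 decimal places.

-0.9427

RK4: k1 = f(x_n, u_n); k2 = f(x_n + h/2, u_n + (h/2)·k1); k3 = f(x_n + h/2, u_n + (h/2)·k2); k4 = f(x_n + h, u_n + h·k3); u_{n+1} = u_n + (h/6)·(k1 + 2k2 + 2k3 + k4).
x=-0.300000, u=-1.470000:
  k1 = f(-0.300000, -1.470000) = 1.541980
  k2 = f(-0.205000, -1.323512) = 1.450823
  k3 = f(-0.205000, -1.332172) = 1.461648
  k4 = f(-0.110000, -1.192287) = 1.380580
  u ← -1.470000 + (0.19/6)·(k1 + 2k2 + 2k3 + k4) = -1.192996
x=-0.110000, u=-1.192996:
  k1 = f(-0.110000, -1.192996) = 1.381466
  k2 = f(-0.015000, -1.061756) = 1.312196
  k3 = f(-0.015000, -1.068337) = 1.320422
  k4 = f(0.080000, -0.942116) = 1.257559
  u ← -1.192996 + (0.19/6)·(k1 + 2k2 + 2k3 + k4) = -0.942694
u(0.08) ≈ -0.9427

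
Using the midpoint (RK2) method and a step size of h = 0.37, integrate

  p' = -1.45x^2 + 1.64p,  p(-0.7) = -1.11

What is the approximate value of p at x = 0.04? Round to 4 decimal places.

-3.9868

Midpoint: k1 = f(x_n, p_n); k2 = f(x_n + h/2, p_n + (h/2)·k1); p_{n+1} = p_n + h·k2.
x=-0.700000, p=-1.110000:
  k1 = f(-0.700000, -1.110000) = -2.530900
  k2 = f(-0.515000, -1.578217) = -2.972851
  p ← -1.110000 + 0.37·(-2.972851) = -2.209955
x=-0.330000, p=-2.209955:
  k1 = f(-0.330000, -2.209955) = -3.782231
  k2 = f(-0.145000, -2.909668) = -4.802341
  p ← -2.209955 + 0.37·(-4.802341) = -3.986821
p(0.04) ≈ -3.9868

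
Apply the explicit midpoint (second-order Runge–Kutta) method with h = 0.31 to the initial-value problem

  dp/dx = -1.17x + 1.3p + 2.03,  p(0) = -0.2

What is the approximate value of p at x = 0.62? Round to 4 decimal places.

1.1630

Midpoint: k1 = f(x_n, p_n); k2 = f(x_n + h/2, p_n + (h/2)·k1); p_{n+1} = p_n + h·k2.
x=0.000000, p=-0.200000:
  k1 = f(0.000000, -0.200000) = 1.770000
  k2 = f(0.155000, 0.074350) = 1.945305
  p ← -0.200000 + 0.31·1.945305 = 0.403045
x=0.310000, p=0.403045:
  k1 = f(0.310000, 0.403045) = 2.191258
  k2 = f(0.465000, 0.742690) = 2.451446
  p ← 0.403045 + 0.31·2.451446 = 1.162993
p(0.62) ≈ 1.1630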